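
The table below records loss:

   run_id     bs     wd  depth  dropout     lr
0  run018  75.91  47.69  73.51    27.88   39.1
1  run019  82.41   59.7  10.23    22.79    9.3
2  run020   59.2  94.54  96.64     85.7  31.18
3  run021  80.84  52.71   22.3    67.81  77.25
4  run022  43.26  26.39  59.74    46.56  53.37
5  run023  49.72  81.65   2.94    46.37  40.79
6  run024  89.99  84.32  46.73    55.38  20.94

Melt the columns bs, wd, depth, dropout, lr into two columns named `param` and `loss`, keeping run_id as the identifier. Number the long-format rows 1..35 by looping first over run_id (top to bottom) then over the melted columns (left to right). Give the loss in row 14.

85.7

35 rows total (7 × 5). Row 14: index ⌊(14-1)/5⌋ = 2 into run_id → run020; (14-1) mod 5 = 3 into the melted columns → dropout.
So row 14 is (run020, dropout, 85.7); loss = 85.7.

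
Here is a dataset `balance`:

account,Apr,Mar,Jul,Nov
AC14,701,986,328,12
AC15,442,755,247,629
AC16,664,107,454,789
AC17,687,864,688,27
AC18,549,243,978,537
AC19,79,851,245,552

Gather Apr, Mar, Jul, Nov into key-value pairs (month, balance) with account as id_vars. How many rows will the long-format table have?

6 account values × 4 melted columns = 24 rows.

24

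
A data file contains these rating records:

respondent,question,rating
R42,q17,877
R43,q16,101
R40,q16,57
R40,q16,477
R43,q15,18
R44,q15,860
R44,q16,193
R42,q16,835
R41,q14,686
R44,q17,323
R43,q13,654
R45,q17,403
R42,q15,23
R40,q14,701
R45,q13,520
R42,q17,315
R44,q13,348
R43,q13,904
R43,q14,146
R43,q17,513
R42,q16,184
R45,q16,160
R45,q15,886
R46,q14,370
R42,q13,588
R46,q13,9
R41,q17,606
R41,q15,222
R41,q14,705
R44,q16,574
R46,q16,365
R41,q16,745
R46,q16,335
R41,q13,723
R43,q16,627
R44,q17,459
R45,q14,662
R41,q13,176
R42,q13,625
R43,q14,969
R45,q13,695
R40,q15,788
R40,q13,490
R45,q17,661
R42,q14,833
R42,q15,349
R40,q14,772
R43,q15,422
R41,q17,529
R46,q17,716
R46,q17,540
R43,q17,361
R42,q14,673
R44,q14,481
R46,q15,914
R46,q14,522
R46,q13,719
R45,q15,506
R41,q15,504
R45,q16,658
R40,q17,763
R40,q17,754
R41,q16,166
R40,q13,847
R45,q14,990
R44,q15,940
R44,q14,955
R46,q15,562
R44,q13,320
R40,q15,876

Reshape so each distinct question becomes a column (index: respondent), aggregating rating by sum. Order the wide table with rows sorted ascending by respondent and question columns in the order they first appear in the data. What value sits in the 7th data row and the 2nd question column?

700

With rows sorted ascending by respondent, row 7 is respondent=R46. question columns in first-appearance order: q17, q16, q15, q14, q13; column 2 is q16.
Long rows with respondent=R46, question=q16: 365 + 335 = 700.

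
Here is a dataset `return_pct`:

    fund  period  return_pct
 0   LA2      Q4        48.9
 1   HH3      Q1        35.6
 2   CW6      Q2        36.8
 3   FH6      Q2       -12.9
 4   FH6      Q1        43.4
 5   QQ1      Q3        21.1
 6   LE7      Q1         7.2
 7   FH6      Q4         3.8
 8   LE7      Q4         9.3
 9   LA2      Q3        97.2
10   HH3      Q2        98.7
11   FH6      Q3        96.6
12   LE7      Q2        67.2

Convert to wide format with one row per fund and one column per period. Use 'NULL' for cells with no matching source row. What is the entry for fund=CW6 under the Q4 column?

NULL

No long-format row has fund=CW6 and period=Q4, so the cell is NULL.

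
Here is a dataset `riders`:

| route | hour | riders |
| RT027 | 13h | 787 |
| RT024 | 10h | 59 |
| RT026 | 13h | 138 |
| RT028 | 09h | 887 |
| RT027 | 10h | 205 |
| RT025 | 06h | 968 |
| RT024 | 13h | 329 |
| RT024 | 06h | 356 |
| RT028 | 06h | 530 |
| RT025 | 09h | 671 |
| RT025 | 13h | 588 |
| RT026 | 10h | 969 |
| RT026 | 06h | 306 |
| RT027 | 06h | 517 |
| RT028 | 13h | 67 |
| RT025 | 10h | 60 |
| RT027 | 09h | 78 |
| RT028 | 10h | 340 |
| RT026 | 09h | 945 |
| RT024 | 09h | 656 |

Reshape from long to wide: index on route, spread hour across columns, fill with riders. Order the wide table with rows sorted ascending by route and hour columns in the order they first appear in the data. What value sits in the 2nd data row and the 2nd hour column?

60

With rows sorted ascending by route, row 2 is route=RT025. hour columns in first-appearance order: 13h, 10h, 09h, 06h; column 2 is 10h.
Long rows with route=RT025, hour=10h: riders = 60.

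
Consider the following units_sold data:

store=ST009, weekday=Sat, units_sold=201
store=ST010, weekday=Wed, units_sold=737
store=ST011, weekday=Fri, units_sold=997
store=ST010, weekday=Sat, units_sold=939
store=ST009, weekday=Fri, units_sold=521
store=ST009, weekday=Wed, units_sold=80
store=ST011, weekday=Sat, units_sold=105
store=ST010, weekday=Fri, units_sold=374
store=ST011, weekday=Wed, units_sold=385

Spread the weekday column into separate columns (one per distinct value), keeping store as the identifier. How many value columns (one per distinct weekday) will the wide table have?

3 distinct weekday values: Wed, Fri, Sat.

3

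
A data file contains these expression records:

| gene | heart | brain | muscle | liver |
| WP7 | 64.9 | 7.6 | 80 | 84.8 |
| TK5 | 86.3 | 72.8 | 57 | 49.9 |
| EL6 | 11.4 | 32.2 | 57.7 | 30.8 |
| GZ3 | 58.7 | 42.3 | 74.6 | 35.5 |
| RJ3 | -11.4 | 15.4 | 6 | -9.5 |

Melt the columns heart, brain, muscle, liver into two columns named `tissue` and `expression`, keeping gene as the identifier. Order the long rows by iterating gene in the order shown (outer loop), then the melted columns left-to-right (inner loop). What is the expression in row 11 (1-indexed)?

57.7

20 rows total (5 × 4). Row 11: index ⌊(11-1)/4⌋ = 2 into gene → EL6; (11-1) mod 4 = 2 into the melted columns → muscle.
So row 11 is (EL6, muscle, 57.7); expression = 57.7.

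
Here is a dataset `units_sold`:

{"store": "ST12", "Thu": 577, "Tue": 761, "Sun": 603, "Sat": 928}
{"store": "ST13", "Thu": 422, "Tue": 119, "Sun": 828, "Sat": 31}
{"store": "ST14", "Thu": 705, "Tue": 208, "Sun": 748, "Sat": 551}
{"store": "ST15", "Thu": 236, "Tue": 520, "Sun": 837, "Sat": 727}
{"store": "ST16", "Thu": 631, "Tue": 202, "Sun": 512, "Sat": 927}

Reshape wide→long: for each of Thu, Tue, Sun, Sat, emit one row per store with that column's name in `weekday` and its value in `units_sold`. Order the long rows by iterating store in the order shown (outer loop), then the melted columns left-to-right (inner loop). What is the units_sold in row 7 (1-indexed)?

828

20 rows total (5 × 4). Row 7: index ⌊(7-1)/4⌋ = 1 into store → ST13; (7-1) mod 4 = 2 into the melted columns → Sun.
So row 7 is (ST13, Sun, 828); units_sold = 828.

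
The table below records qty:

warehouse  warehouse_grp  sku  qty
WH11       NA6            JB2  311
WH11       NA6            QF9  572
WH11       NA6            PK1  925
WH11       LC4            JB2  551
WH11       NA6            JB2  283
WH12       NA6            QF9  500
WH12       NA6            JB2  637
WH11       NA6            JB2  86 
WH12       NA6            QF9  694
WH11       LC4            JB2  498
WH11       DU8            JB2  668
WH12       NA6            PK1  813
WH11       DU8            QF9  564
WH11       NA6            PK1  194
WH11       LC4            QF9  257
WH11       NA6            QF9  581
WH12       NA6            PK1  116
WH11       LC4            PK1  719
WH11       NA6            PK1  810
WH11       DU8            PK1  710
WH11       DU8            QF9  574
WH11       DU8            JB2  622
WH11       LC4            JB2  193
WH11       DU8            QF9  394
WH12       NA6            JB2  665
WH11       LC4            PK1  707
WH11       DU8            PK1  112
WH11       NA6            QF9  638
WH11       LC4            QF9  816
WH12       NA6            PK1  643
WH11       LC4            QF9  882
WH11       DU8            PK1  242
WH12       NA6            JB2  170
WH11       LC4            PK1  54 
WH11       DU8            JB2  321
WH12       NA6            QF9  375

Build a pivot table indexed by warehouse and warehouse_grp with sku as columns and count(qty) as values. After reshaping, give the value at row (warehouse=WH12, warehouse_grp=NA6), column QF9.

Rows with warehouse=WH12, warehouse_grp=NA6 and sku=QF9: qty values are 500, 694, 375.
3 rows match — count = 3.

3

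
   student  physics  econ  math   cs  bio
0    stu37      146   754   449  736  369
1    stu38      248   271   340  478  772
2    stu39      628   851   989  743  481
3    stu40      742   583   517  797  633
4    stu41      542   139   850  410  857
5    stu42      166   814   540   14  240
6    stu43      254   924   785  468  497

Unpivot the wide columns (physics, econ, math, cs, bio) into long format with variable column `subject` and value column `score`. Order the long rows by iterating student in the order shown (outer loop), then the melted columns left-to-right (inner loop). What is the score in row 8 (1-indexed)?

35 rows total (7 × 5). Row 8: index ⌊(8-1)/5⌋ = 1 into student → stu38; (8-1) mod 5 = 2 into the melted columns → math.
So row 8 is (stu38, math, 340); score = 340.

340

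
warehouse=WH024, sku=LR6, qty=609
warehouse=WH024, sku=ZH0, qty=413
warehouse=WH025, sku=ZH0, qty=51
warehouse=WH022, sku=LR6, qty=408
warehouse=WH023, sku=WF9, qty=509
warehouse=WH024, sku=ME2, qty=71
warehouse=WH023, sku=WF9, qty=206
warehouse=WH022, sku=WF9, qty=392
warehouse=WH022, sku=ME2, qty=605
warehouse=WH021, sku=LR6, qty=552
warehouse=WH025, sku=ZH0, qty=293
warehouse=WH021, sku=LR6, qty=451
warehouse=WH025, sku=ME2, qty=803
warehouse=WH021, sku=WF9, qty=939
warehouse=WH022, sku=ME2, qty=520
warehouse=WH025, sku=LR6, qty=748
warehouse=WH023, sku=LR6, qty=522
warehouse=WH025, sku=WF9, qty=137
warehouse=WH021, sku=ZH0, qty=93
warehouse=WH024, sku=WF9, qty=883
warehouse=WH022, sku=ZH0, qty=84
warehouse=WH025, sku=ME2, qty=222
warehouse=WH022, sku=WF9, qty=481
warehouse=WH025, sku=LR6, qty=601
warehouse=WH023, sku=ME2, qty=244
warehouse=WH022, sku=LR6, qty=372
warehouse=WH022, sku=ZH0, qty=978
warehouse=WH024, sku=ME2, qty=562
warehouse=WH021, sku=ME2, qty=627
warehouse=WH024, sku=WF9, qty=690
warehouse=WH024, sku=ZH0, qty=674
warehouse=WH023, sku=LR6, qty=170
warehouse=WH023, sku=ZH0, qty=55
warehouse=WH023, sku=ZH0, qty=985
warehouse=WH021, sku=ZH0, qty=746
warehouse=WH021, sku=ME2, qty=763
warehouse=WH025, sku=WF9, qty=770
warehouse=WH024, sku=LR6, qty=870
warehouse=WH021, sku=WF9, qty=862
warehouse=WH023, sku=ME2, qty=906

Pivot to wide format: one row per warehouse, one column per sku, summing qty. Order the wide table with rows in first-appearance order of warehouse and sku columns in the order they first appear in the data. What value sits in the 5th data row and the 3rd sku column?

With rows in first-appearance order of warehouse, row 5 is warehouse=WH021. sku columns in first-appearance order: LR6, ZH0, WF9, ME2; column 3 is WF9.
Long rows with warehouse=WH021, sku=WF9: 939 + 862 = 1801.

1801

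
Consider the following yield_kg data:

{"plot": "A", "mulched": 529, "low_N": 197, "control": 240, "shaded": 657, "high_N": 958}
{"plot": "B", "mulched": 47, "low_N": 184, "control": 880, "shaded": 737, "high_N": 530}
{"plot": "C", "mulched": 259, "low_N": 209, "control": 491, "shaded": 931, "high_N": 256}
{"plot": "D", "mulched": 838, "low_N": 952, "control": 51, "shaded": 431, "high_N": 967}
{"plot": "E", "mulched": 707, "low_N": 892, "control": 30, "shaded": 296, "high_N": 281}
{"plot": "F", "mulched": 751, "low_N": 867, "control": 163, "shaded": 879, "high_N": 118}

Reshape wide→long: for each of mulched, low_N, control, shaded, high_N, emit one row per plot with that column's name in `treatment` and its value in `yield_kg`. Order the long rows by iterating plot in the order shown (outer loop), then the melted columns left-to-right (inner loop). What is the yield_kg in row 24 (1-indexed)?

296

30 rows total (6 × 5). Row 24: index ⌊(24-1)/5⌋ = 4 into plot → E; (24-1) mod 5 = 3 into the melted columns → shaded.
So row 24 is (E, shaded, 296); yield_kg = 296.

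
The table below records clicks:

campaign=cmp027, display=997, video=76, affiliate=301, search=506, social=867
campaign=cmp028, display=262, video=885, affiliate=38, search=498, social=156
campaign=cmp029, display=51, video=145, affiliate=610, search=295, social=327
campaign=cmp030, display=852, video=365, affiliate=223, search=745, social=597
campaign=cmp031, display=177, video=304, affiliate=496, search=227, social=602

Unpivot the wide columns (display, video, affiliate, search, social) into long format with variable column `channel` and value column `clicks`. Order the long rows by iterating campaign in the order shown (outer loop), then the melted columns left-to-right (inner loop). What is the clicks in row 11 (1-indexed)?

25 rows total (5 × 5). Row 11: index ⌊(11-1)/5⌋ = 2 into campaign → cmp029; (11-1) mod 5 = 0 into the melted columns → display.
So row 11 is (cmp029, display, 51); clicks = 51.

51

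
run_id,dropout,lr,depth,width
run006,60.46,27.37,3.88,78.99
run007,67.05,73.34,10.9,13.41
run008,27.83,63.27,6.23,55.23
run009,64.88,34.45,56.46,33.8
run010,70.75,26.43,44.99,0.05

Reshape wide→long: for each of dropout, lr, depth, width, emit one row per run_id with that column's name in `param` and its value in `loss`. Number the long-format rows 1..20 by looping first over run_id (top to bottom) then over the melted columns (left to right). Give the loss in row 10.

63.27

20 rows total (5 × 4). Row 10: index ⌊(10-1)/4⌋ = 2 into run_id → run008; (10-1) mod 4 = 1 into the melted columns → lr.
So row 10 is (run008, lr, 63.27); loss = 63.27.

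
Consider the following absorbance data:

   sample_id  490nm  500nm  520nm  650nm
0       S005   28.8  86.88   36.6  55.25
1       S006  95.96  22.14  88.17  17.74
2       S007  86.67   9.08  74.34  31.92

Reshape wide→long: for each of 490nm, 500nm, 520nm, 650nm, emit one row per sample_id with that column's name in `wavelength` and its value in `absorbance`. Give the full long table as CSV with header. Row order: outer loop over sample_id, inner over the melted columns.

Each (sample_id, column) pair becomes one row: 3 × 4 = 12 rows.
For example, (S005, 490nm) → absorbance=28.8.

sample_id,wavelength,absorbance
S005,490nm,28.8
S005,500nm,86.88
S005,520nm,36.6
S005,650nm,55.25
S006,490nm,95.96
S006,500nm,22.14
S006,520nm,88.17
S006,650nm,17.74
S007,490nm,86.67
S007,500nm,9.08
S007,520nm,74.34
S007,650nm,31.92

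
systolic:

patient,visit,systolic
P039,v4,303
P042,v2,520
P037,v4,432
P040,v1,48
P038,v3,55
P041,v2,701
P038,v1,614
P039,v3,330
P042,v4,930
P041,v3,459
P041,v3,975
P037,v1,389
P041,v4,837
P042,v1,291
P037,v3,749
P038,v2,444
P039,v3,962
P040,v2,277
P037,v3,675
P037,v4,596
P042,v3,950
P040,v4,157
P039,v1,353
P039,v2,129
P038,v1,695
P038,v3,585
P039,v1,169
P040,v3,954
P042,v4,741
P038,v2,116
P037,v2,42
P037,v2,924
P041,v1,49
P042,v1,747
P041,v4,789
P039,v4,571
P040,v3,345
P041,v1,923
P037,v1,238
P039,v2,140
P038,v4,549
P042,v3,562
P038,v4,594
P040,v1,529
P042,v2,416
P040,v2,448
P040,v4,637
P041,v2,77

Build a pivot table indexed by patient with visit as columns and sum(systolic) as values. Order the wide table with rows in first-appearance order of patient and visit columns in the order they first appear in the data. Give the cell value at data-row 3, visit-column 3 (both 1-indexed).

With rows in first-appearance order of patient, row 3 is patient=P037. visit columns in first-appearance order: v4, v2, v1, v3; column 3 is v1.
Long rows with patient=P037, visit=v1: 389 + 238 = 627.

627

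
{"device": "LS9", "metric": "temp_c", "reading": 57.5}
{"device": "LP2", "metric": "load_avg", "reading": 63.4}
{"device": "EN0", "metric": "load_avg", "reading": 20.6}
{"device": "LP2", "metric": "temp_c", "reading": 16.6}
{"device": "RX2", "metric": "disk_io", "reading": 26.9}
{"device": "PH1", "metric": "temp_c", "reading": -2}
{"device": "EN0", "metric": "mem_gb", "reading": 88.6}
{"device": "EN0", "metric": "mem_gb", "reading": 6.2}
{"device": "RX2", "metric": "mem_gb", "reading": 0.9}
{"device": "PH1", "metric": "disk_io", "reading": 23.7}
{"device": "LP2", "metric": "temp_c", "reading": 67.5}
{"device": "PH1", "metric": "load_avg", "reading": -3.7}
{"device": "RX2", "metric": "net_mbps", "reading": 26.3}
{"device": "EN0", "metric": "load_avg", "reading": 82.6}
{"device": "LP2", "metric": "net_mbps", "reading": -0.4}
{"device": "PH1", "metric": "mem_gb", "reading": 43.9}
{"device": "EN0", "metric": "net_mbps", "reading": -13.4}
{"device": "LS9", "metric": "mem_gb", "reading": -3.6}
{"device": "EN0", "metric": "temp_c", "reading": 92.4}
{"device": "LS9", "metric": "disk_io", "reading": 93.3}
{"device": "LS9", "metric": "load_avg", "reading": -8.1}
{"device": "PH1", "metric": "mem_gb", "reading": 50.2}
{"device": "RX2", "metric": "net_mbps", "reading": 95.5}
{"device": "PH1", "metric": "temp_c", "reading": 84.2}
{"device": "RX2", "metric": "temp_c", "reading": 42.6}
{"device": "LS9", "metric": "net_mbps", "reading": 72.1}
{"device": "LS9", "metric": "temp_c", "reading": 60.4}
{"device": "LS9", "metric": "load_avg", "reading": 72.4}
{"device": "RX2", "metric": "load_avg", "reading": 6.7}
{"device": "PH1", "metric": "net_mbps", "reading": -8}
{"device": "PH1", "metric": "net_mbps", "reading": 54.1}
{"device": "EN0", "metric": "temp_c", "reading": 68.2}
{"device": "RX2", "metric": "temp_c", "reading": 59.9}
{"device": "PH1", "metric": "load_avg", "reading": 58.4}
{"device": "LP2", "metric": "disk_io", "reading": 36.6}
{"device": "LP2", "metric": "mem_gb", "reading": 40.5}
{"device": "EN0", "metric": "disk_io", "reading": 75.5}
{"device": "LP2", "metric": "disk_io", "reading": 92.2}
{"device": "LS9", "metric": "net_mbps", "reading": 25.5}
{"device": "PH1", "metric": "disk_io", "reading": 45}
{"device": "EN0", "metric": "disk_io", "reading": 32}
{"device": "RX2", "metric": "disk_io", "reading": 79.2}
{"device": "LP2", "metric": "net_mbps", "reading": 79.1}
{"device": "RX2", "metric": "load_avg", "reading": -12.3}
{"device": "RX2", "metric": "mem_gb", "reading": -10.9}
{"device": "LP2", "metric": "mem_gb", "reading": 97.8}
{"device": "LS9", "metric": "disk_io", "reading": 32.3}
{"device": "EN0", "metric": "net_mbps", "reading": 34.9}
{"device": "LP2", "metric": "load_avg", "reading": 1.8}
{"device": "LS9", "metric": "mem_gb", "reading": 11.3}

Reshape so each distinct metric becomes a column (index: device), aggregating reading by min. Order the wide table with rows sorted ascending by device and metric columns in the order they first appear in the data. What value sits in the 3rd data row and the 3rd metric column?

32.3

With rows sorted ascending by device, row 3 is device=LS9. metric columns in first-appearance order: temp_c, load_avg, disk_io, mem_gb, net_mbps; column 3 is disk_io.
Long rows with device=LS9, metric=disk_io: min(93.3, 32.3) = 32.3.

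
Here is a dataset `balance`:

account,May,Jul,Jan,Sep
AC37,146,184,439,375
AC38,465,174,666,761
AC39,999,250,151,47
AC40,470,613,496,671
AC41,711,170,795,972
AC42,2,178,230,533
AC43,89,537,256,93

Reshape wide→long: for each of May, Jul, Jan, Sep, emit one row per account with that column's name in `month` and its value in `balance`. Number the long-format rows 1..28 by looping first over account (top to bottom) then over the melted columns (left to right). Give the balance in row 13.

470

28 rows total (7 × 4). Row 13: index ⌊(13-1)/4⌋ = 3 into account → AC40; (13-1) mod 4 = 0 into the melted columns → May.
So row 13 is (AC40, May, 470); balance = 470.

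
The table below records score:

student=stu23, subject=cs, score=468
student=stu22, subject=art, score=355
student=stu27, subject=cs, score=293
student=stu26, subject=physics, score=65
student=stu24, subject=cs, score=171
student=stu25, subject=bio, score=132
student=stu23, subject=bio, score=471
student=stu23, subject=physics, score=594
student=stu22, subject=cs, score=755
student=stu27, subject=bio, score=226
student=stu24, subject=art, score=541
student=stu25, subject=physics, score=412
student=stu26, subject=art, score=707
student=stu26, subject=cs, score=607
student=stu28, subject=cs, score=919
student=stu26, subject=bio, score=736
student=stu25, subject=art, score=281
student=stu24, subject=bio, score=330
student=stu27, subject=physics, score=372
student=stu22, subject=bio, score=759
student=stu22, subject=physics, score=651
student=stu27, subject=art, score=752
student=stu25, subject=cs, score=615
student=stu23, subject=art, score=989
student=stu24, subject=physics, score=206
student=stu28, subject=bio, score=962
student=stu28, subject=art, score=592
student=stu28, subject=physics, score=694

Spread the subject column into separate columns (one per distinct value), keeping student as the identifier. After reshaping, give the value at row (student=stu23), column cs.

468

Wide layout: rows indexed by student, columns are the 4 distinct subject values (cs, art, physics, bio).
Cell (student=stu23, subject=cs) draws from the long row where student=stu23 and subject=cs, which has score=468.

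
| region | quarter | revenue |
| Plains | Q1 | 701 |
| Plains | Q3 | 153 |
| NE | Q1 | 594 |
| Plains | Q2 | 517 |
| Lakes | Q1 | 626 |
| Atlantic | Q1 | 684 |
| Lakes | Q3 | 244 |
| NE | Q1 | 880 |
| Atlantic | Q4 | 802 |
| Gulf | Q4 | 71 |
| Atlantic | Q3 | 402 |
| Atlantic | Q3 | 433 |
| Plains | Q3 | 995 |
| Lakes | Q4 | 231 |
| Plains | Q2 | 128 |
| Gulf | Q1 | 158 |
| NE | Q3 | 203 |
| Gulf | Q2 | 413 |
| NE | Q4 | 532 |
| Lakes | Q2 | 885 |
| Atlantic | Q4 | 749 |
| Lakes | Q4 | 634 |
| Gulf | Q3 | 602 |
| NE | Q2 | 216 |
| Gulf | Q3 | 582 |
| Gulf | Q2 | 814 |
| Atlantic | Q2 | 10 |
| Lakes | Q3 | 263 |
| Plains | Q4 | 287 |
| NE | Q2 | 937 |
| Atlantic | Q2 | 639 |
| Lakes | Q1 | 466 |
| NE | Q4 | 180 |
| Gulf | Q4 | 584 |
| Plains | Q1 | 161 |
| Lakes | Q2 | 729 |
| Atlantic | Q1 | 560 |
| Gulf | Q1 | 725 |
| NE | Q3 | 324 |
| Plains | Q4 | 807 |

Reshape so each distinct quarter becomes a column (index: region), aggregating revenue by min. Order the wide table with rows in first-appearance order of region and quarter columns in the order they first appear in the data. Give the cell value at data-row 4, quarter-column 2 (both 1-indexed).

402

With rows in first-appearance order of region, row 4 is region=Atlantic. quarter columns in first-appearance order: Q1, Q3, Q2, Q4; column 2 is Q3.
Long rows with region=Atlantic, quarter=Q3: min(402, 433) = 402.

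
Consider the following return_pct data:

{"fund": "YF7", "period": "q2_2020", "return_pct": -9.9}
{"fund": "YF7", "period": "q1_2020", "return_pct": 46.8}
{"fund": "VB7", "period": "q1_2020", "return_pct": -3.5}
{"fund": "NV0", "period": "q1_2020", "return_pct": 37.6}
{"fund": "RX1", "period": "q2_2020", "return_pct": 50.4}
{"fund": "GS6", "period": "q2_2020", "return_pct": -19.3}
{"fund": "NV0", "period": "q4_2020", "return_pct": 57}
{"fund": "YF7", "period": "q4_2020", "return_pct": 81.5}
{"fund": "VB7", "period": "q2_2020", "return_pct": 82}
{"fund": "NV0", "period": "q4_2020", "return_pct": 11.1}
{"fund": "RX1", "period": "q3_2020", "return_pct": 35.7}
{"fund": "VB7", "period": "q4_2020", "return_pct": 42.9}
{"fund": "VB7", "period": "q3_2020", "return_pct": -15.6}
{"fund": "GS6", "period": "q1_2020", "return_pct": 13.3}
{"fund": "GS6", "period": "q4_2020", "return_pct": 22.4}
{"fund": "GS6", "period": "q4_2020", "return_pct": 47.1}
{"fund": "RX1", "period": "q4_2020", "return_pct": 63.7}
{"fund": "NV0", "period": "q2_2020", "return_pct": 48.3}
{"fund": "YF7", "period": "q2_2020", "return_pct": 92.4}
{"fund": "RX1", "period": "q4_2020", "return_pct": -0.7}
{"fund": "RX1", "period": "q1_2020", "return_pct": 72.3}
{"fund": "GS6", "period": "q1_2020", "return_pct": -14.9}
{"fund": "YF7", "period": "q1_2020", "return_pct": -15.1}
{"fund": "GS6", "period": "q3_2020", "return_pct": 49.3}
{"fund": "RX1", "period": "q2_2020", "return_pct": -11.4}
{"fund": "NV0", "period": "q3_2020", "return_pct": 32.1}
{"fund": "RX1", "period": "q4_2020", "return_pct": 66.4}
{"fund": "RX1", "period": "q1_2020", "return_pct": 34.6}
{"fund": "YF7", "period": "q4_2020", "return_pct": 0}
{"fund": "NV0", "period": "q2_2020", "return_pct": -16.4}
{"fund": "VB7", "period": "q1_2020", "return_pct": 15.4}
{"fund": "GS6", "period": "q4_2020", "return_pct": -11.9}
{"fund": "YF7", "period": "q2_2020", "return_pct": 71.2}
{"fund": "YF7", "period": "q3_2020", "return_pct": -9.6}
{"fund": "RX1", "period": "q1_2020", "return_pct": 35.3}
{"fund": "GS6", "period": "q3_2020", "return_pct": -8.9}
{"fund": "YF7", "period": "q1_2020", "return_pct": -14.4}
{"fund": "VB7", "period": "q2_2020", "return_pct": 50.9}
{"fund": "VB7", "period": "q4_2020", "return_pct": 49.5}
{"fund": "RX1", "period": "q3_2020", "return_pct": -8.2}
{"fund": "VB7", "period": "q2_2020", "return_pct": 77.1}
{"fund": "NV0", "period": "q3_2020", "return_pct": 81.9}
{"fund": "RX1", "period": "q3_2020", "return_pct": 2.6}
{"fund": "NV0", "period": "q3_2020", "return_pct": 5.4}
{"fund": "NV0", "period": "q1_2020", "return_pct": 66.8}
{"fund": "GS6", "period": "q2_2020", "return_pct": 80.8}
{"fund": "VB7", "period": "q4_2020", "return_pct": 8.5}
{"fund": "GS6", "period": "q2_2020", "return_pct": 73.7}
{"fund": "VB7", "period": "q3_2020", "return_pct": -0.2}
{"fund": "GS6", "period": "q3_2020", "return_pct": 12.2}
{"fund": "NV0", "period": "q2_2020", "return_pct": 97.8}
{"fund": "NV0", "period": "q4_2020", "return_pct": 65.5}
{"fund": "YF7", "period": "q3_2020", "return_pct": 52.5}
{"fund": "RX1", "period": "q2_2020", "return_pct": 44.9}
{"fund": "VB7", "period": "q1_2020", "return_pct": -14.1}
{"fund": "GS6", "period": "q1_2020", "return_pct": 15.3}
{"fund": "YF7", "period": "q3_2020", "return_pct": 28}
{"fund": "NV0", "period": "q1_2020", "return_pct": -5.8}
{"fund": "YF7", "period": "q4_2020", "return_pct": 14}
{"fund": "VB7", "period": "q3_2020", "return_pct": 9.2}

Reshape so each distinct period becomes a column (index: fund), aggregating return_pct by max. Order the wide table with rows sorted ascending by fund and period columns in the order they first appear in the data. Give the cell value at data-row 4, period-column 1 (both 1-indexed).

With rows sorted ascending by fund, row 4 is fund=VB7. period columns in first-appearance order: q2_2020, q1_2020, q4_2020, q3_2020; column 1 is q2_2020.
Long rows with fund=VB7, period=q2_2020: max(82, 50.9, 77.1) = 82.

82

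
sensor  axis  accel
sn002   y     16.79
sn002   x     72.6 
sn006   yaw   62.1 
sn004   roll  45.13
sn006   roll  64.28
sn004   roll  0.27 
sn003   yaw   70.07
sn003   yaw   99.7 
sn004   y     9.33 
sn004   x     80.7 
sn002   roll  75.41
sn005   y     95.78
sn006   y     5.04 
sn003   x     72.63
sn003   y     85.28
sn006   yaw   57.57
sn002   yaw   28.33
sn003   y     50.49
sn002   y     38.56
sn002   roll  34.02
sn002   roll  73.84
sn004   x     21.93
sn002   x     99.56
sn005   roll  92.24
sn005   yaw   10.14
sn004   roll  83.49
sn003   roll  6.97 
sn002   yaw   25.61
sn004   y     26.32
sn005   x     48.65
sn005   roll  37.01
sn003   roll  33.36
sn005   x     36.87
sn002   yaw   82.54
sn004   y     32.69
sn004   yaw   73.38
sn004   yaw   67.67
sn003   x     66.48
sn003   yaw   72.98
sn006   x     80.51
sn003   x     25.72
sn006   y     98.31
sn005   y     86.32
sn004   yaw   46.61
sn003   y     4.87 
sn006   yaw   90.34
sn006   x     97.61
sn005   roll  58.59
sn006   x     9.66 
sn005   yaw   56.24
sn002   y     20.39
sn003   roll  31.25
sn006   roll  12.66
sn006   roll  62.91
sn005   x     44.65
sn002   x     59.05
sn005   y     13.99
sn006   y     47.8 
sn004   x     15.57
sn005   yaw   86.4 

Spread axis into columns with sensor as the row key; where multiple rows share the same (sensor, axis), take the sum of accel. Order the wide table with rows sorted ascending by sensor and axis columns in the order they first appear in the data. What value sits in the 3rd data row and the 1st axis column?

68.34

With rows sorted ascending by sensor, row 3 is sensor=sn004. axis columns in first-appearance order: y, x, yaw, roll; column 1 is y.
Long rows with sensor=sn004, axis=y: 9.33 + 26.32 + 32.69 = 68.34.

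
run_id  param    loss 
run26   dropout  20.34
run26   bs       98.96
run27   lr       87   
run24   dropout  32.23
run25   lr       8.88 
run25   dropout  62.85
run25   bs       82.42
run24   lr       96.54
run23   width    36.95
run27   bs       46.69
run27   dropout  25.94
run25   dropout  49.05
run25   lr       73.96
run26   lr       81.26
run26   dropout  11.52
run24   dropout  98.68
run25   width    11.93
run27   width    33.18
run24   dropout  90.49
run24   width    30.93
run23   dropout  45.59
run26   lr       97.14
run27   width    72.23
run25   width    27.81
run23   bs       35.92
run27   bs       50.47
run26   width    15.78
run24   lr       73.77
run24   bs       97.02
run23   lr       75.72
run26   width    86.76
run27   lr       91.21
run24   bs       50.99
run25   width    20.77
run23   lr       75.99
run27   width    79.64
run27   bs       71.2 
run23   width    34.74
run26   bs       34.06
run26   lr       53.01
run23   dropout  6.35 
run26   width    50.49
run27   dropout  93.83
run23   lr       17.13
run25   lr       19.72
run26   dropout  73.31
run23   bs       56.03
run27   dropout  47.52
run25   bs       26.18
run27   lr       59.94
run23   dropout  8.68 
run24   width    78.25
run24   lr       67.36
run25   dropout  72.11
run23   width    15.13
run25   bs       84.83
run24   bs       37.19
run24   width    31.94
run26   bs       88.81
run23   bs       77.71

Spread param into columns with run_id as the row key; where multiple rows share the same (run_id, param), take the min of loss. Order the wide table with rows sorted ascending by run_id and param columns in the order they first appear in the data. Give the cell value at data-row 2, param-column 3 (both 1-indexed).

67.36

With rows sorted ascending by run_id, row 2 is run_id=run24. param columns in first-appearance order: dropout, bs, lr, width; column 3 is lr.
Long rows with run_id=run24, param=lr: min(96.54, 73.77, 67.36) = 67.36.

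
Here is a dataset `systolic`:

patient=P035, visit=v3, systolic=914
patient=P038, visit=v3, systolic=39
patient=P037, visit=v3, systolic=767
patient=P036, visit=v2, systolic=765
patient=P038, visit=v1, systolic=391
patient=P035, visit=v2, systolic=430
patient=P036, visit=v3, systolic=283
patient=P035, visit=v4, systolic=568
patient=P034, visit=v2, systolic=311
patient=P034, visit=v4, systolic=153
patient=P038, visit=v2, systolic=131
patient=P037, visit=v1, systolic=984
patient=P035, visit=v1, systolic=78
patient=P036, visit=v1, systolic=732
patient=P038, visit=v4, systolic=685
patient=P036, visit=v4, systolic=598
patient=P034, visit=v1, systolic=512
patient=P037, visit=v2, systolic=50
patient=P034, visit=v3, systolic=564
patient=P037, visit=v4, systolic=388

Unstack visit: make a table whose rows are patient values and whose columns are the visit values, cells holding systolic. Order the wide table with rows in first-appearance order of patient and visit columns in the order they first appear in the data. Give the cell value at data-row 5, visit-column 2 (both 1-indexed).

311

With rows in first-appearance order of patient, row 5 is patient=P034. visit columns in first-appearance order: v3, v2, v1, v4; column 2 is v2.
Long rows with patient=P034, visit=v2: systolic = 311.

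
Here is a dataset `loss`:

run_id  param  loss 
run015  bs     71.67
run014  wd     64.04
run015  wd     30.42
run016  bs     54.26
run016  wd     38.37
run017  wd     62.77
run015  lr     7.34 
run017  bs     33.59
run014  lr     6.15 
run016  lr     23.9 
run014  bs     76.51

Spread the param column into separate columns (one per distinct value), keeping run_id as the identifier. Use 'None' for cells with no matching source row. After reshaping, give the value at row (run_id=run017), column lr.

No long-format row has run_id=run017 and param=lr, so the cell is None.

None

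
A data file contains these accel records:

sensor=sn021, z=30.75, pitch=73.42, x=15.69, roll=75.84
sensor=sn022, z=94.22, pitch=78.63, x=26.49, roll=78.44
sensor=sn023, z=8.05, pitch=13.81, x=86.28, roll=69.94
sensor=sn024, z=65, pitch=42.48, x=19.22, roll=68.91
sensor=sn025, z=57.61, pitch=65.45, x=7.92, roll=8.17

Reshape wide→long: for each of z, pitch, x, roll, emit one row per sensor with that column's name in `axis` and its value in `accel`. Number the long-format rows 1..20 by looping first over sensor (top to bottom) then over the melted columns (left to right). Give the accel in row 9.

20 rows total (5 × 4). Row 9: index ⌊(9-1)/4⌋ = 2 into sensor → sn023; (9-1) mod 4 = 0 into the melted columns → z.
So row 9 is (sn023, z, 8.05); accel = 8.05.

8.05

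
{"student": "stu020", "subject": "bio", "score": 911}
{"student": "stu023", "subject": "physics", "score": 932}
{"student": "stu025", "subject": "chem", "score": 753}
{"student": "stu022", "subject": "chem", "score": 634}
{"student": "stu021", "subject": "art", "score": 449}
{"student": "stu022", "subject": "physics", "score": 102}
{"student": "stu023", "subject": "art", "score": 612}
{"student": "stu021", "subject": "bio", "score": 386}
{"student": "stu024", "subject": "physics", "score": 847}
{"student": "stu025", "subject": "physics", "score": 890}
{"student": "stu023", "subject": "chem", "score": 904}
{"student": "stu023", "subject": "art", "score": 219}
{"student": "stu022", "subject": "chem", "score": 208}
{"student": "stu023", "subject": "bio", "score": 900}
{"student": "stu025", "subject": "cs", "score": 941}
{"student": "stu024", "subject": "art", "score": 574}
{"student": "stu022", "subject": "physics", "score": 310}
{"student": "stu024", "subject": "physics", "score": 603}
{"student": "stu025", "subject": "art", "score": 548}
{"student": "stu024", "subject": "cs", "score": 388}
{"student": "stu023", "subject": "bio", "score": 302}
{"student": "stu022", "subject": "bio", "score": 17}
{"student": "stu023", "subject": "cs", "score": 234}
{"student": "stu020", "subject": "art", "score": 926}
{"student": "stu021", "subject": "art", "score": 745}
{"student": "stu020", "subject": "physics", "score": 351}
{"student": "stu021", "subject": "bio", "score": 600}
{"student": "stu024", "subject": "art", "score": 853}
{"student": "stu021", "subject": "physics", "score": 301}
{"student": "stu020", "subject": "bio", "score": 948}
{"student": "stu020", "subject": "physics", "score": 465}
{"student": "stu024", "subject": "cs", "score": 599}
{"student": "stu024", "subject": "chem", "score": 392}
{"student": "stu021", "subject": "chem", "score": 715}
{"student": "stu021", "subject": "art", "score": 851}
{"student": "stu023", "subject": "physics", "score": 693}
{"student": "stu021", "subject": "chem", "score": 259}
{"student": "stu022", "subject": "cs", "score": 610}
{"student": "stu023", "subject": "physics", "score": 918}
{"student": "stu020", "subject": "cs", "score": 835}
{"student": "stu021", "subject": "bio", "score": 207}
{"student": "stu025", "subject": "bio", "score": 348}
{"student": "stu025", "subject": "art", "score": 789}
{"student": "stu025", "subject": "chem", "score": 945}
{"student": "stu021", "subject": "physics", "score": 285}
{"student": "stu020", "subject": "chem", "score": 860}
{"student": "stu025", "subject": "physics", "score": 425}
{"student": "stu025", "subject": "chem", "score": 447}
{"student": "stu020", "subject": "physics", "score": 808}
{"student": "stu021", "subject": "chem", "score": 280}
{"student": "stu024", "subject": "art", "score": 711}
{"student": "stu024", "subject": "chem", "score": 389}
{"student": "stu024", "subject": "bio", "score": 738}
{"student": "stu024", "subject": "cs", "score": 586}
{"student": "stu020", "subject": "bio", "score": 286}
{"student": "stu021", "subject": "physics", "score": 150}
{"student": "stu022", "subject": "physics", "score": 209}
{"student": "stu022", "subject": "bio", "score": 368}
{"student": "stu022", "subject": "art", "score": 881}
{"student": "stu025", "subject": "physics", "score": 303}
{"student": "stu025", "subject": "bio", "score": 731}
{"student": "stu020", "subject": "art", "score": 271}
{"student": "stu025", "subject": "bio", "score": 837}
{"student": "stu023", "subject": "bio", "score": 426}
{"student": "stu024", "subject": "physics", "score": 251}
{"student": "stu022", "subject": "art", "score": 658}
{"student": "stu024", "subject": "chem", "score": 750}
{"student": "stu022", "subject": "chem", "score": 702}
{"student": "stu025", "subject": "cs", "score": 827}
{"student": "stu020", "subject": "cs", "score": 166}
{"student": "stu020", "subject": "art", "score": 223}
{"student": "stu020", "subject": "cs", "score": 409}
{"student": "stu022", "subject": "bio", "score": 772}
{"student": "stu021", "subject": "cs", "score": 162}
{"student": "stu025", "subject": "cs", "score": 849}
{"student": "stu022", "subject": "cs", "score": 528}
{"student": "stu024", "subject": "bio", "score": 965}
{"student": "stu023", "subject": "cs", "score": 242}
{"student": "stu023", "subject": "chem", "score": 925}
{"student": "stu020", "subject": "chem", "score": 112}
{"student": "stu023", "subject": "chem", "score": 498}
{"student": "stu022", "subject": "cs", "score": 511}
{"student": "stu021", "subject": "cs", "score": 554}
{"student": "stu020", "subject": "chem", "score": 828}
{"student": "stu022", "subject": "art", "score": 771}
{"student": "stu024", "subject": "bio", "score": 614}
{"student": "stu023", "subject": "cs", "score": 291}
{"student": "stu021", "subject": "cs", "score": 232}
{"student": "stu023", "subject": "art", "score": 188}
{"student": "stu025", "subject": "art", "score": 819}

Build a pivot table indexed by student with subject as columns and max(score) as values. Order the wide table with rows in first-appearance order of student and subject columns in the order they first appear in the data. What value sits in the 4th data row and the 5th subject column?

610

With rows in first-appearance order of student, row 4 is student=stu022. subject columns in first-appearance order: bio, physics, chem, art, cs; column 5 is cs.
Long rows with student=stu022, subject=cs: max(610, 528, 511) = 610.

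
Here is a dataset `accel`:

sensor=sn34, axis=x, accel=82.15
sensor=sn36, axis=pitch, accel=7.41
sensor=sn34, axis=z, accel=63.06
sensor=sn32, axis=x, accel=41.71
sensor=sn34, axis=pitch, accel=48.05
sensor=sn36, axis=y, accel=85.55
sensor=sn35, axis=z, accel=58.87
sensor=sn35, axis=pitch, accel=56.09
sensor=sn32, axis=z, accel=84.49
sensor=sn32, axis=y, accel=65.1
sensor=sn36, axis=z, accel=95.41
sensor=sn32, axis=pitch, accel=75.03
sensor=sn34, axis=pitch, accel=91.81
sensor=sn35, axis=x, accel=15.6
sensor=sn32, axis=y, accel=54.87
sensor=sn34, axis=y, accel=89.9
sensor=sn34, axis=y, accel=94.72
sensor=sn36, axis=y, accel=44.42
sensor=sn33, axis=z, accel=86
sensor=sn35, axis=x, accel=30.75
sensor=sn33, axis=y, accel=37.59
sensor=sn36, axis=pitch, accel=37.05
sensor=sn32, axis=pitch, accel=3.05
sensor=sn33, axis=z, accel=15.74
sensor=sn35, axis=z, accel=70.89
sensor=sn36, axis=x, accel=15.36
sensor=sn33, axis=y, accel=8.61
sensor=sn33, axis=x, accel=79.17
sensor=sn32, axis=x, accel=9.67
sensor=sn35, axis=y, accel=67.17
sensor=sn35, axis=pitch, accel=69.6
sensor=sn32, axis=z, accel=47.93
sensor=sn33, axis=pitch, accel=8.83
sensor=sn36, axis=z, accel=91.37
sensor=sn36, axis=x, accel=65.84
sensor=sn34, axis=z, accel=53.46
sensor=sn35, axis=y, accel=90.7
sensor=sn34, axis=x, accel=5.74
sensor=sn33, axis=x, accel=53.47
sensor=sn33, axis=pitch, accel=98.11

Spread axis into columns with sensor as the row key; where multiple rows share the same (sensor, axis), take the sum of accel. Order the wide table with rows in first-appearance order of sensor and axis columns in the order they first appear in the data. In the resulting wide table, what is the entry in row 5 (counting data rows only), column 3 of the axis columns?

With rows in first-appearance order of sensor, row 5 is sensor=sn33. axis columns in first-appearance order: x, pitch, z, y; column 3 is z.
Long rows with sensor=sn33, axis=z: 86 + 15.74 = 101.74.

101.74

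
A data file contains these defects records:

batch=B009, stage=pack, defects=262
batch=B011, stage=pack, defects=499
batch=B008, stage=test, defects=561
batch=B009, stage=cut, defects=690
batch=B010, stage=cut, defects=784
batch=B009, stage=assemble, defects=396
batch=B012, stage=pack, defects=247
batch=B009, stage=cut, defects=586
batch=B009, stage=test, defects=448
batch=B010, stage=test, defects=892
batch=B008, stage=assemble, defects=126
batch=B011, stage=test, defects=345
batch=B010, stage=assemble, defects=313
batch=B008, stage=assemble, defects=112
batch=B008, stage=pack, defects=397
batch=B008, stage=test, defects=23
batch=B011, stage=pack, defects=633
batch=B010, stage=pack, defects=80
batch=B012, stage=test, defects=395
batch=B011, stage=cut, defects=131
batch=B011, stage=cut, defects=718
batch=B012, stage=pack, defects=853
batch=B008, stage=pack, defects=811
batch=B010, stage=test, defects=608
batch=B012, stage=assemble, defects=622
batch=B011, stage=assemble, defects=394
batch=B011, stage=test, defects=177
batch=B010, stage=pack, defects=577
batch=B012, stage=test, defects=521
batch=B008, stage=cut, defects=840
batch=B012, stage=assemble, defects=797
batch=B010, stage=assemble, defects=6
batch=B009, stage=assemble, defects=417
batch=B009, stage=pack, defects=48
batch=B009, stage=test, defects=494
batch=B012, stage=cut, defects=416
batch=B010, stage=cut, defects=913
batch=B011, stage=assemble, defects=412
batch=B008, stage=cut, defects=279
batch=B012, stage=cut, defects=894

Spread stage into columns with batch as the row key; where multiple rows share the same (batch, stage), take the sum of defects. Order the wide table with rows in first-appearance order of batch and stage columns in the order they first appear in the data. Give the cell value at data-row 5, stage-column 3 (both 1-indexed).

With rows in first-appearance order of batch, row 5 is batch=B012. stage columns in first-appearance order: pack, test, cut, assemble; column 3 is cut.
Long rows with batch=B012, stage=cut: 416 + 894 = 1310.

1310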